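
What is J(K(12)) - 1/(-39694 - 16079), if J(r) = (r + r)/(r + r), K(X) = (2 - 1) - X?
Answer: 55774/55773 ≈ 1.0000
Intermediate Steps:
K(X) = 1 - X
J(r) = 1 (J(r) = (2*r)/((2*r)) = (2*r)*(1/(2*r)) = 1)
J(K(12)) - 1/(-39694 - 16079) = 1 - 1/(-39694 - 16079) = 1 - 1/(-55773) = 1 - 1*(-1/55773) = 1 + 1/55773 = 55774/55773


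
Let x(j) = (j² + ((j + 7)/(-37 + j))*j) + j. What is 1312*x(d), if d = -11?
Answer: 429352/3 ≈ 1.4312e+5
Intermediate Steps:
x(j) = j + j² + j*(7 + j)/(-37 + j) (x(j) = (j² + ((7 + j)/(-37 + j))*j) + j = (j² + j*(7 + j)/(-37 + j)) + j = j + j² + j*(7 + j)/(-37 + j))
1312*x(d) = 1312*(-11*(-30 + (-11)² - 35*(-11))/(-37 - 11)) = 1312*(-11*(-30 + 121 + 385)/(-48)) = 1312*(-11*(-1/48)*476) = 1312*(1309/12) = 429352/3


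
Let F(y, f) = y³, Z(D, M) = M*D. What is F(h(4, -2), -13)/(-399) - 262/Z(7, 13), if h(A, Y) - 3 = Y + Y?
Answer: -14921/5187 ≈ -2.8766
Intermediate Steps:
Z(D, M) = D*M
h(A, Y) = 3 + 2*Y (h(A, Y) = 3 + (Y + Y) = 3 + 2*Y)
F(h(4, -2), -13)/(-399) - 262/Z(7, 13) = (3 + 2*(-2))³/(-399) - 262/(7*13) = (3 - 4)³*(-1/399) - 262/91 = (-1)³*(-1/399) - 262*1/91 = -1*(-1/399) - 262/91 = 1/399 - 262/91 = -14921/5187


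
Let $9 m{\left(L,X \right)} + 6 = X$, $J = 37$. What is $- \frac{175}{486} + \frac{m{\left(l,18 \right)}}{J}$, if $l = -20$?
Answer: $- \frac{5827}{17982} \approx -0.32405$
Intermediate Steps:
$m{\left(L,X \right)} = - \frac{2}{3} + \frac{X}{9}$
$- \frac{175}{486} + \frac{m{\left(l,18 \right)}}{J} = - \frac{175}{486} + \frac{- \frac{2}{3} + \frac{1}{9} \cdot 18}{37} = \left(-175\right) \frac{1}{486} + \left(- \frac{2}{3} + 2\right) \frac{1}{37} = - \frac{175}{486} + \frac{4}{3} \cdot \frac{1}{37} = - \frac{175}{486} + \frac{4}{111} = - \frac{5827}{17982}$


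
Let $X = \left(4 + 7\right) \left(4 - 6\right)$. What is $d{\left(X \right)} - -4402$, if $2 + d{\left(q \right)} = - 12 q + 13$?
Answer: $4677$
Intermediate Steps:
$X = -22$ ($X = 11 \left(-2\right) = -22$)
$d{\left(q \right)} = 11 - 12 q$ ($d{\left(q \right)} = -2 - \left(-13 + 12 q\right) = 11 - 12 q$)
$d{\left(X \right)} - -4402 = \left(11 - -264\right) - -4402 = \left(11 + 264\right) + 4402 = 275 + 4402 = 4677$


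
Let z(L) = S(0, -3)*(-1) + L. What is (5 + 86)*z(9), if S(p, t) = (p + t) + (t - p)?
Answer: 1365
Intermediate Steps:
S(p, t) = 2*t
z(L) = 6 + L (z(L) = (2*(-3))*(-1) + L = -6*(-1) + L = 6 + L)
(5 + 86)*z(9) = (5 + 86)*(6 + 9) = 91*15 = 1365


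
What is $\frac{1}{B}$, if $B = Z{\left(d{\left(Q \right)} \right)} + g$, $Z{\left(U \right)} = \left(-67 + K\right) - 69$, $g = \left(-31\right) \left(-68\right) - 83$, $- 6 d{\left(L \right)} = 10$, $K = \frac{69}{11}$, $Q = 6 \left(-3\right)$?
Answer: $\frac{11}{20848} \approx 0.00052763$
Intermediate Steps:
$Q = -18$
$K = \frac{69}{11}$ ($K = 69 \cdot \frac{1}{11} = \frac{69}{11} \approx 6.2727$)
$d{\left(L \right)} = - \frac{5}{3}$ ($d{\left(L \right)} = \left(- \frac{1}{6}\right) 10 = - \frac{5}{3}$)
$g = 2025$ ($g = 2108 - 83 = 2025$)
$Z{\left(U \right)} = - \frac{1427}{11}$ ($Z{\left(U \right)} = \left(-67 + \frac{69}{11}\right) - 69 = - \frac{668}{11} - 69 = - \frac{1427}{11}$)
$B = \frac{20848}{11}$ ($B = - \frac{1427}{11} + 2025 = \frac{20848}{11} \approx 1895.3$)
$\frac{1}{B} = \frac{1}{\frac{20848}{11}} = \frac{11}{20848}$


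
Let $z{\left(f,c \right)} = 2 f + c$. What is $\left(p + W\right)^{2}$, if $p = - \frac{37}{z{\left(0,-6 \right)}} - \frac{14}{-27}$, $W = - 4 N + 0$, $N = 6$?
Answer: $\frac{874225}{2916} \approx 299.8$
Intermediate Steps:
$z{\left(f,c \right)} = c + 2 f$
$W = -24$ ($W = \left(-4\right) 6 + 0 = -24 + 0 = -24$)
$p = \frac{361}{54}$ ($p = - \frac{37}{-6 + 2 \cdot 0} - \frac{14}{-27} = - \frac{37}{-6 + 0} - - \frac{14}{27} = - \frac{37}{-6} + \frac{14}{27} = \left(-37\right) \left(- \frac{1}{6}\right) + \frac{14}{27} = \frac{37}{6} + \frac{14}{27} = \frac{361}{54} \approx 6.6852$)
$\left(p + W\right)^{2} = \left(\frac{361}{54} - 24\right)^{2} = \left(- \frac{935}{54}\right)^{2} = \frac{874225}{2916}$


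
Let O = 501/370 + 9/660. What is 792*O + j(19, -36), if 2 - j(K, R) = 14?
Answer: 198174/185 ≈ 1071.2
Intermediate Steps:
j(K, R) = -12 (j(K, R) = 2 - 1*14 = 2 - 14 = -12)
O = 11133/8140 (O = 501*(1/370) + 9*(1/660) = 501/370 + 3/220 = 11133/8140 ≈ 1.3677)
792*O + j(19, -36) = 792*(11133/8140) - 12 = 200394/185 - 12 = 198174/185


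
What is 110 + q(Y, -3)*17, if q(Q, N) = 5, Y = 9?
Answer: 195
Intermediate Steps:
110 + q(Y, -3)*17 = 110 + 5*17 = 110 + 85 = 195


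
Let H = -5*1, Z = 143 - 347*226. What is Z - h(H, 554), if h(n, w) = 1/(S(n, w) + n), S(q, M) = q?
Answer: -782789/10 ≈ -78279.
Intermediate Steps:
Z = -78279 (Z = 143 - 78422 = -78279)
H = -5
h(n, w) = 1/(2*n) (h(n, w) = 1/(n + n) = 1/(2*n))
Z - h(H, 554) = -78279 - 1/(2*(-5)) = -78279 - (-1)/(2*5) = -78279 - 1*(-⅒) = -78279 + ⅒ = -782789/10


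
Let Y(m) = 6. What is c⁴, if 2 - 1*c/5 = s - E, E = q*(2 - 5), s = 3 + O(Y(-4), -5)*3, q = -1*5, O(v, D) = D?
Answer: 442050625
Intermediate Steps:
q = -5
s = -12 (s = 3 - 5*3 = 3 - 15 = -12)
E = 15 (E = -5*(2 - 5) = -5*(-3) = 15)
c = 145 (c = 10 - 5*(-12 - 1*15) = 10 - 5*(-12 - 15) = 10 - 5*(-27) = 10 + 135 = 145)
c⁴ = 145⁴ = 442050625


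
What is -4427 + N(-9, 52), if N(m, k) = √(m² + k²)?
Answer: -4427 + √2785 ≈ -4374.2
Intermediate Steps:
N(m, k) = √(k² + m²)
-4427 + N(-9, 52) = -4427 + √(52² + (-9)²) = -4427 + √(2704 + 81) = -4427 + √2785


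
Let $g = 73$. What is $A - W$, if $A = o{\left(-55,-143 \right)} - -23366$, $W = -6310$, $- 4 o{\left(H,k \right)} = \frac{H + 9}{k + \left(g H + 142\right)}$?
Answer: $\frac{238357609}{8032} \approx 29676.0$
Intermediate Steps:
$o{\left(H,k \right)} = - \frac{9 + H}{4 \left(142 + k + 73 H\right)}$ ($o{\left(H,k \right)} = - \frac{\left(H + 9\right) \frac{1}{k + \left(73 H + 142\right)}}{4} = - \frac{\left(9 + H\right) \frac{1}{k + \left(142 + 73 H\right)}}{4} = - \frac{\left(9 + H\right) \frac{1}{142 + k + 73 H}}{4} = - \frac{\frac{1}{142 + k + 73 H} \left(9 + H\right)}{4} = - \frac{9 + H}{4 \left(142 + k + 73 H\right)}$)
$A = \frac{187675689}{8032}$ ($A = \frac{-9 - -55}{4 \left(142 - 143 + 73 \left(-55\right)\right)} - -23366 = \frac{-9 + 55}{4 \left(142 - 143 - 4015\right)} + 23366 = \frac{1}{4} \frac{1}{-4016} \cdot 46 + 23366 = \frac{1}{4} \left(- \frac{1}{4016}\right) 46 + 23366 = - \frac{23}{8032} + 23366 = \frac{187675689}{8032} \approx 23366.0$)
$A - W = \frac{187675689}{8032} - -6310 = \frac{187675689}{8032} + 6310 = \frac{238357609}{8032}$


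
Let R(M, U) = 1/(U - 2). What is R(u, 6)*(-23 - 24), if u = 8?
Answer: -47/4 ≈ -11.750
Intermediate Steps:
R(M, U) = 1/(-2 + U)
R(u, 6)*(-23 - 24) = (-23 - 24)/(-2 + 6) = -47/4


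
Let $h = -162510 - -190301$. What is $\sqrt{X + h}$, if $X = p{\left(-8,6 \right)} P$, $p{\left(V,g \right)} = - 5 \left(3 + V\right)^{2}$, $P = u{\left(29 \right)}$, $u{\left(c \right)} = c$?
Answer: $\sqrt{24166} \approx 155.45$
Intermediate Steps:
$P = 29$
$h = 27791$ ($h = -162510 + 190301 = 27791$)
$X = -3625$ ($X = - 5 \left(3 - 8\right)^{2} \cdot 29 = - 5 \left(-5\right)^{2} \cdot 29 = \left(-5\right) 25 \cdot 29 = \left(-125\right) 29 = -3625$)
$\sqrt{X + h} = \sqrt{-3625 + 27791} = \sqrt{24166}$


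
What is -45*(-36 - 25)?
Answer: 2745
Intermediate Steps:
-45*(-36 - 25) = -45*(-61) = 2745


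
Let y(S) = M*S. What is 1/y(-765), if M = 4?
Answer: -1/3060 ≈ -0.00032680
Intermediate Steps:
y(S) = 4*S
1/y(-765) = 1/(4*(-765)) = 1/(-3060) = -1/3060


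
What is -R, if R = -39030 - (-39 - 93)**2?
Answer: 56454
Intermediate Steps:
R = -56454 (R = -39030 - 1*(-132)**2 = -39030 - 1*17424 = -39030 - 17424 = -56454)
-R = -1*(-56454) = 56454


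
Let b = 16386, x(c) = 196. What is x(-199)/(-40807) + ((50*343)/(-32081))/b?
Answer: -7409498299/1532242414833 ≈ -0.0048357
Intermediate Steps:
x(-199)/(-40807) + ((50*343)/(-32081))/b = 196/(-40807) + ((50*343)/(-32081))/16386 = 196*(-1/40807) + (17150*(-1/32081))*(1/16386) = -196/40807 - 2450/4583*1/16386 = -196/40807 - 1225/37548519 = -7409498299/1532242414833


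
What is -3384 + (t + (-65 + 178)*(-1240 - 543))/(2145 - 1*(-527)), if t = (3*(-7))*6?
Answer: -9243653/2672 ≈ -3459.4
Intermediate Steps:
t = -126 (t = -21*6 = -126)
-3384 + (t + (-65 + 178)*(-1240 - 543))/(2145 - 1*(-527)) = -3384 + (-126 + (-65 + 178)*(-1240 - 543))/(2145 - 1*(-527)) = -3384 + (-126 + 113*(-1783))/(2145 + 527) = -3384 + (-126 - 201479)/2672 = -3384 - 201605*1/2672 = -3384 - 201605/2672 = -9243653/2672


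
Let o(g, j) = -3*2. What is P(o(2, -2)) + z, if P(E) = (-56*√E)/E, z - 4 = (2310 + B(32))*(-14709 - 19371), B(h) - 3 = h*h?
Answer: -113724956 + 28*I*√6/3 ≈ -1.1372e+8 + 22.862*I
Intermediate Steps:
B(h) = 3 + h² (B(h) = 3 + h*h = 3 + h²)
z = -113724956 (z = 4 + (2310 + (3 + 32²))*(-14709 - 19371) = 4 + (2310 + (3 + 1024))*(-34080) = 4 + (2310 + 1027)*(-34080) = 4 + 3337*(-34080) = 4 - 113724960 = -113724956)
o(g, j) = -6
P(E) = -56/√E
P(o(2, -2)) + z = -(-28)*I*√6/3 - 113724956 = 28*I*√6/3 - 113724956 = -113724956 + 28*I*√6/3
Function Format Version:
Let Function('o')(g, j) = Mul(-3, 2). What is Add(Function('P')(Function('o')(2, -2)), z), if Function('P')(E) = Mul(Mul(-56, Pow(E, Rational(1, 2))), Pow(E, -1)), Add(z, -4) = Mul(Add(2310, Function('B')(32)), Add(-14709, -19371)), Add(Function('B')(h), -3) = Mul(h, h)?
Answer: Add(-113724956, Mul(Rational(28, 3), I, Pow(6, Rational(1, 2)))) ≈ Add(-1.1372e+8, Mul(22.862, I))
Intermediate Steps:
Function('B')(h) = Add(3, Pow(h, 2)) (Function('B')(h) = Add(3, Mul(h, h)) = Add(3, Pow(h, 2)))
z = -113724956 (z = Add(4, Mul(Add(2310, Add(3, Pow(32, 2))), Add(-14709, -19371))) = Add(4, Mul(Add(2310, Add(3, 1024)), -34080)) = Add(4, Mul(Add(2310, 1027), -34080)) = Add(4, Mul(3337, -34080)) = Add(4, -113724960) = -113724956)
Function('o')(g, j) = -6
Function('P')(E) = Mul(-56, Pow(E, Rational(-1, 2)))
Add(Function('P')(Function('o')(2, -2)), z) = Add(Mul(-56, Pow(-6, Rational(-1, 2))), -113724956) = Add(Mul(-56, Mul(Rational(-1, 6), I, Pow(6, Rational(1, 2)))), -113724956) = Add(Mul(Rational(28, 3), I, Pow(6, Rational(1, 2))), -113724956) = Add(-113724956, Mul(Rational(28, 3), I, Pow(6, Rational(1, 2))))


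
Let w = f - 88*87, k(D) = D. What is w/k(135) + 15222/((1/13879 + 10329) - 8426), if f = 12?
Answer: -28895066107/594264105 ≈ -48.623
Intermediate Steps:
w = -7644 (w = 12 - 88*87 = 12 - 7656 = -7644)
w/k(135) + 15222/((1/13879 + 10329) - 8426) = -7644/135 + 15222/((1/13879 + 10329) - 8426) = -7644*1/135 + 15222/((1/13879 + 10329) - 8426) = -2548/45 + 15222/(143356192/13879 - 8426) = -2548/45 + 15222/(26411738/13879) = -2548/45 + 15222*(13879/26411738) = -2548/45 + 105633069/13205869 = -28895066107/594264105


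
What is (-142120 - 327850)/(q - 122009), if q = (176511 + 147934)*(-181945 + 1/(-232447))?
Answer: 109243116590/13721641044800143 ≈ 7.9614e-6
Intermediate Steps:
q = -13721612684174120/232447 (q = 324445*(-181945 - 1/232447) = 324445*(-42292569416/232447) = -13721612684174120/232447 ≈ -5.9031e+10)
(-142120 - 327850)/(q - 122009) = (-142120 - 327850)/(-13721612684174120/232447 - 122009) = -469970/(-13721641044800143/232447) = -469970*(-232447/13721641044800143) = 109243116590/13721641044800143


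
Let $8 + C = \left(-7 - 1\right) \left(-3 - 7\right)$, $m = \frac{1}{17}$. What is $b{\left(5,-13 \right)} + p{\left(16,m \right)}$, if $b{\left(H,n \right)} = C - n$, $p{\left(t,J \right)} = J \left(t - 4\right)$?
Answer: $\frac{1457}{17} \approx 85.706$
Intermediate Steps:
$m = \frac{1}{17} \approx 0.058824$
$p{\left(t,J \right)} = J \left(-4 + t\right)$
$C = 72$ ($C = -8 + \left(-7 - 1\right) \left(-3 - 7\right) = -8 - -80 = -8 + 80 = 72$)
$b{\left(H,n \right)} = 72 - n$
$b{\left(5,-13 \right)} + p{\left(16,m \right)} = \left(72 - -13\right) + \frac{-4 + 16}{17} = \left(72 + 13\right) + \frac{1}{17} \cdot 12 = 85 + \frac{12}{17} = \frac{1457}{17}$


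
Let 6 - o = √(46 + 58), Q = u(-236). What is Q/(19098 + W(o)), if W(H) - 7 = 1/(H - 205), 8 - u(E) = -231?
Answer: 90173503327/7208218940318 - 239*√26/7208218940318 ≈ 0.012510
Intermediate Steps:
u(E) = 239 (u(E) = 8 - 1*(-231) = 8 + 231 = 239)
Q = 239
o = 6 - 2*√26 (o = 6 - √(46 + 58) = 6 - √104 = 6 - 2*√26 ≈ -4.1980)
W(H) = 7 + 1/(-205 + H) (W(H) = 7 + 1/(H - 205) = 7 + 1/(-205 + H))
Q/(19098 + W(o)) = 239/(19098 + (-1434 + 7*(6 - 2*√26))/(-205 + (6 - 2*√26))) = 239/(19098 + (-1434 + (42 - 14*√26))/(-199 - 2*√26)) = 239/(19098 + (-1392 - 14*√26)/(-199 - 2*√26))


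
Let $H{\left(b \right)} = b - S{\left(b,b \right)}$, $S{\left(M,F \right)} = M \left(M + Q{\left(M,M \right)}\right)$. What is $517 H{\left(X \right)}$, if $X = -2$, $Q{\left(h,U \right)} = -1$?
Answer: $-4136$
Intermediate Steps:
$S{\left(M,F \right)} = M \left(-1 + M\right)$ ($S{\left(M,F \right)} = M \left(M - 1\right) = M \left(-1 + M\right)$)
$H{\left(b \right)} = b - b \left(-1 + b\right)$
$517 H{\left(X \right)} = 517 \left(- 2 \left(2 - -2\right)\right) = 517 \left(- 2 \left(2 + 2\right)\right) = 517 \left(\left(-2\right) 4\right) = 517 \left(-8\right) = -4136$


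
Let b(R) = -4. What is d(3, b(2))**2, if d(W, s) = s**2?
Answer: 256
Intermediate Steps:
d(3, b(2))**2 = ((-4)**2)**2 = 16**2 = 256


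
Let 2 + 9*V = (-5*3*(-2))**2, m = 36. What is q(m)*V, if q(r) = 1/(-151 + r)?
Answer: -898/1035 ≈ -0.86763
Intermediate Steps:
V = 898/9 (V = -2/9 + (-5*3*(-2))**2/9 = -2/9 + (-15*(-2))**2/9 = -2/9 + (1/9)*30**2 = -2/9 + (1/9)*900 = -2/9 + 100 = 898/9 ≈ 99.778)
q(m)*V = (898/9)/(-151 + 36) = (898/9)/(-115) = -1/115*898/9 = -898/1035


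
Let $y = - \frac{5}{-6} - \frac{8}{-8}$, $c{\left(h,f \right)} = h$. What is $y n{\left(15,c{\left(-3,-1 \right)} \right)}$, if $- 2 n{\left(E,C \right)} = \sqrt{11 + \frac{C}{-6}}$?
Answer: $- \frac{11 \sqrt{46}}{24} \approx -3.1086$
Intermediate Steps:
$n{\left(E,C \right)} = - \frac{\sqrt{11 - \frac{C}{6}}}{2}$ ($n{\left(E,C \right)} = - \frac{\sqrt{11 + \frac{C}{-6}}}{2} = - \frac{\sqrt{11 + C \left(- \frac{1}{6}\right)}}{2} = - \frac{\sqrt{11 - \frac{C}{6}}}{2}$)
$y = \frac{11}{6}$ ($y = \left(-5\right) \left(- \frac{1}{6}\right) - -1 = \frac{5}{6} + 1 = \frac{11}{6} \approx 1.8333$)
$y n{\left(15,c{\left(-3,-1 \right)} \right)} = \frac{11 \left(- \frac{\sqrt{396 - -18}}{12}\right)}{6} = \frac{11 \left(- \frac{\sqrt{396 + 18}}{12}\right)}{6} = \frac{11 \left(- \frac{\sqrt{414}}{12}\right)}{6} = \frac{11 \left(- \frac{3 \sqrt{46}}{12}\right)}{6} = \frac{11 \left(- \frac{\sqrt{46}}{4}\right)}{6} = - \frac{11 \sqrt{46}}{24}$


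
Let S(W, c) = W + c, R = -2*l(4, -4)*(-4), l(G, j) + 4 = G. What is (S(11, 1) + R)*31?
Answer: 372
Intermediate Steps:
l(G, j) = -4 + G
R = 0 (R = -2*(-4 + 4)*(-4) = -2*0*(-4) = 0*(-4) = 0)
(S(11, 1) + R)*31 = ((11 + 1) + 0)*31 = (12 + 0)*31 = 12*31 = 372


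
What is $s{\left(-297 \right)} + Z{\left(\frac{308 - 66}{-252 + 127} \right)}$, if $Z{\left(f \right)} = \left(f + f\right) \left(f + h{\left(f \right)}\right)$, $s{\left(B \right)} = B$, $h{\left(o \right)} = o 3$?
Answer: $- \frac{4172113}{15625} \approx -267.02$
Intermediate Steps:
$h{\left(o \right)} = 3 o$
$Z{\left(f \right)} = 8 f^{2}$ ($Z{\left(f \right)} = \left(f + f\right) \left(f + 3 f\right) = 2 f 4 f = 8 f^{2}$)
$s{\left(-297 \right)} + Z{\left(\frac{308 - 66}{-252 + 127} \right)} = -297 + 8 \left(\frac{308 - 66}{-252 + 127}\right)^{2} = -297 + 8 \left(\frac{242}{-125}\right)^{2} = -297 + 8 \left(242 \left(- \frac{1}{125}\right)\right)^{2} = -297 + 8 \left(- \frac{242}{125}\right)^{2} = -297 + 8 \cdot \frac{58564}{15625} = -297 + \frac{468512}{15625} = - \frac{4172113}{15625}$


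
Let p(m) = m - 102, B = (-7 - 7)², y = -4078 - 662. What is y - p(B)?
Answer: -4834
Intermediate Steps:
y = -4740
B = 196 (B = (-14)² = 196)
p(m) = -102 + m
y - p(B) = -4740 - (-102 + 196) = -4740 - 1*94 = -4740 - 94 = -4834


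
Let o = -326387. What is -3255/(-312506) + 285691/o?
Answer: -88217761961/101997895822 ≈ -0.86490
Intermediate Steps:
-3255/(-312506) + 285691/o = -3255/(-312506) + 285691/(-326387) = -3255*(-1/312506) + 285691*(-1/326387) = 3255/312506 - 285691/326387 = -88217761961/101997895822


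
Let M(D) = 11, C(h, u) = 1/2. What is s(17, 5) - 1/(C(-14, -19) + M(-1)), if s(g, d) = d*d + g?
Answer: 964/23 ≈ 41.913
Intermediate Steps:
C(h, u) = ½
s(g, d) = g + d² (s(g, d) = d² + g = g + d²)
s(17, 5) - 1/(C(-14, -19) + M(-1)) = (17 + 5²) - 1/(½ + 11) = (17 + 25) - 1/23/2 = 42 - 1*2/23 = 42 - 2/23 = 964/23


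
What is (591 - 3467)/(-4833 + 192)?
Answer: 2876/4641 ≈ 0.61969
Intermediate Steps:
(591 - 3467)/(-4833 + 192) = -2876/(-4641) = -2876*(-1/4641) = 2876/4641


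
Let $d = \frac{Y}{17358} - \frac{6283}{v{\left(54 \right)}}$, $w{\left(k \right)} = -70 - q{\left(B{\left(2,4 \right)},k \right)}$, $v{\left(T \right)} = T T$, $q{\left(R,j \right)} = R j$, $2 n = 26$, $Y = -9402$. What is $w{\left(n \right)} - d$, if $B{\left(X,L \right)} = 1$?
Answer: $- \frac{677440913}{8435988} \approx -80.304$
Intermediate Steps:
$n = 13$ ($n = \frac{1}{2} \cdot 26 = 13$)
$v{\left(T \right)} = T^{2}$
$w{\left(k \right)} = -70 - k$ ($w{\left(k \right)} = -70 - 1 k = -70 - k$)
$d = - \frac{22746091}{8435988}$ ($d = - \frac{9402}{17358} - \frac{6283}{54^{2}} = \left(-9402\right) \frac{1}{17358} - \frac{6283}{2916} = - \frac{1567}{2893} - \frac{6283}{2916} = - \frac{22746091}{8435988} \approx -2.6963$)
$w{\left(n \right)} - d = \left(-70 - 13\right) - - \frac{22746091}{8435988} = \left(-70 - 13\right) + \frac{22746091}{8435988} = -83 + \frac{22746091}{8435988} = - \frac{677440913}{8435988}$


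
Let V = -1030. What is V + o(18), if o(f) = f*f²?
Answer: 4802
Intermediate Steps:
o(f) = f³
V + o(18) = -1030 + 18³ = -1030 + 5832 = 4802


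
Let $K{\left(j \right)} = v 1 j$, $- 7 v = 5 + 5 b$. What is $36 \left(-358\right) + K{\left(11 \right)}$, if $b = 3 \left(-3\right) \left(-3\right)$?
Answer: $-13108$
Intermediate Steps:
$b = 27$ ($b = \left(-9\right) \left(-3\right) = 27$)
$v = -20$ ($v = - \frac{5 + 5 \cdot 27}{7} = - \frac{5 + 135}{7} = \left(- \frac{1}{7}\right) 140 = -20$)
$K{\left(j \right)} = - 20 j$ ($K{\left(j \right)} = \left(-20\right) 1 j = - 20 j$)
$36 \left(-358\right) + K{\left(11 \right)} = 36 \left(-358\right) - 220 = -12888 - 220 = -13108$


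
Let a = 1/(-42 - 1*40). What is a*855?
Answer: -855/82 ≈ -10.427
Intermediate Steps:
a = -1/82 (a = 1/(-42 - 40) = 1/(-82) = -1/82 ≈ -0.012195)
a*855 = -1/82*855 = -855/82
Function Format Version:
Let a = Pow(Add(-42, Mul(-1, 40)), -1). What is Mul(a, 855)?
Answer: Rational(-855, 82) ≈ -10.427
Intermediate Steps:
a = Rational(-1, 82) (a = Pow(Add(-42, -40), -1) = Pow(-82, -1) = Rational(-1, 82) ≈ -0.012195)
Mul(a, 855) = Mul(Rational(-1, 82), 855) = Rational(-855, 82)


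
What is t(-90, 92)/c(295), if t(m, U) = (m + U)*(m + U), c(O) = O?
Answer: 4/295 ≈ 0.013559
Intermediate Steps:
t(m, U) = (U + m)**2 (t(m, U) = (U + m)*(U + m) = (U + m)**2)
t(-90, 92)/c(295) = (92 - 90)**2/295 = 2**2*(1/295) = 4*(1/295) = 4/295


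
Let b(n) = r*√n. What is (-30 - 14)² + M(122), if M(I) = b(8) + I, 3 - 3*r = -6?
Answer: 2058 + 6*√2 ≈ 2066.5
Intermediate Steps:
r = 3 (r = 1 - ⅓*(-6) = 1 + 2 = 3)
b(n) = 3*√n
M(I) = I + 6*√2 (M(I) = 3*√8 + I = 3*(2*√2) + I = 6*√2 + I = I + 6*√2)
(-30 - 14)² + M(122) = (-30 - 14)² + (122 + 6*√2) = (-44)² + (122 + 6*√2) = 1936 + (122 + 6*√2) = 2058 + 6*√2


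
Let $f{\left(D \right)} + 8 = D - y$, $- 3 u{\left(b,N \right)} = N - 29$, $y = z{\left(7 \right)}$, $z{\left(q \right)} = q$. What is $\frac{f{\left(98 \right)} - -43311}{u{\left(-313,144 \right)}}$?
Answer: $- \frac{130182}{115} \approx -1132.0$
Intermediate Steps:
$y = 7$
$u{\left(b,N \right)} = \frac{29}{3} - \frac{N}{3}$ ($u{\left(b,N \right)} = - \frac{N - 29}{3} = - \frac{-29 + N}{3} = \frac{29}{3} - \frac{N}{3}$)
$f{\left(D \right)} = -15 + D$ ($f{\left(D \right)} = -8 + \left(D - 7\right) = -8 + \left(-7 + D\right) = -15 + D$)
$\frac{f{\left(98 \right)} - -43311}{u{\left(-313,144 \right)}} = \frac{\left(-15 + 98\right) - -43311}{\frac{29}{3} - 48} = \frac{83 + 43311}{\frac{29}{3} - 48} = \frac{43394}{- \frac{115}{3}} = 43394 \left(- \frac{3}{115}\right) = - \frac{130182}{115}$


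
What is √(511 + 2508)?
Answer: √3019 ≈ 54.945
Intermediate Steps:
√(511 + 2508) = √3019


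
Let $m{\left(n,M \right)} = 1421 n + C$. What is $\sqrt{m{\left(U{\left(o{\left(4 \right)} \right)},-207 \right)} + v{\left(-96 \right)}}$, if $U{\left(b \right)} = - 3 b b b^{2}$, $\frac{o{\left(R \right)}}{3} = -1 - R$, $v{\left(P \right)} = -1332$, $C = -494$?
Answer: $i \sqrt{215816201} \approx 14691.0 i$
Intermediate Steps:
$o{\left(R \right)} = -3 - 3 R$ ($o{\left(R \right)} = 3 \left(-1 - R\right) = -3 - 3 R$)
$U{\left(b \right)} = - 3 b^{4}$ ($U{\left(b \right)} = - 3 b^{2} b^{2} = - 3 b^{4}$)
$m{\left(n,M \right)} = -494 + 1421 n$ ($m{\left(n,M \right)} = 1421 n - 494 = -494 + 1421 n$)
$\sqrt{m{\left(U{\left(o{\left(4 \right)} \right)},-207 \right)} + v{\left(-96 \right)}} = \sqrt{\left(-494 + 1421 \left(- 3 \left(-3 - 12\right)^{4}\right)\right) - 1332} = \sqrt{\left(-494 + 1421 \left(- 3 \left(-15\right)^{4}\right)\right) - 1332} = \sqrt{\left(-494 + 1421 \left(\left(-3\right) 50625\right)\right) - 1332} = \sqrt{\left(-494 + 1421 \left(-151875\right)\right) - 1332} = \sqrt{\left(-494 - 215814375\right) - 1332} = \sqrt{-215814869 - 1332} = \sqrt{-215816201} = i \sqrt{215816201}$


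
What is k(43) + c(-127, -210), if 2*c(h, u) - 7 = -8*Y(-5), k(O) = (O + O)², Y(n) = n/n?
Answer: 14791/2 ≈ 7395.5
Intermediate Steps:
Y(n) = 1
k(O) = 4*O² (k(O) = (2*O)² = 4*O²)
c(h, u) = -½ (c(h, u) = 7/2 + (-8*1)/2 = 7/2 + (½)*(-8) = 7/2 - 4 = -½)
k(43) + c(-127, -210) = 4*43² - ½ = 4*1849 - ½ = 7396 - ½ = 14791/2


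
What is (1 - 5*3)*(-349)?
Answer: 4886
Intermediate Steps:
(1 - 5*3)*(-349) = (1 - 15)*(-349) = -14*(-349) = 4886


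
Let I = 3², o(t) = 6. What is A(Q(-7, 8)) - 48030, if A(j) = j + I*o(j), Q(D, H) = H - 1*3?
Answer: -47971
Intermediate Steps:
I = 9
Q(D, H) = -3 + H (Q(D, H) = H - 3 = -3 + H)
A(j) = 54 + j (A(j) = j + 9*6 = j + 54 = 54 + j)
A(Q(-7, 8)) - 48030 = (54 + (-3 + 8)) - 48030 = (54 + 5) - 48030 = 59 - 48030 = -47971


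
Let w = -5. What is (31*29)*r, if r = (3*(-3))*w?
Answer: 40455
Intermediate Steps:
r = 45 (r = (3*(-3))*(-5) = -9*(-5) = 45)
(31*29)*r = (31*29)*45 = 899*45 = 40455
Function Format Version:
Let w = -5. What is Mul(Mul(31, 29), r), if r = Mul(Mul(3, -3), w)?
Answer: 40455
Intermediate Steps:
r = 45 (r = Mul(Mul(3, -3), -5) = Mul(-9, -5) = 45)
Mul(Mul(31, 29), r) = Mul(Mul(31, 29), 45) = Mul(899, 45) = 40455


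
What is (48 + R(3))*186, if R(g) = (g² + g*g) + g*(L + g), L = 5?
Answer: 16740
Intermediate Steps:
R(g) = 2*g² + g*(5 + g) (R(g) = (g² + g*g) + g*(5 + g) = (g² + g²) + g*(5 + g) = 2*g² + g*(5 + g))
(48 + R(3))*186 = (48 + 3*(5 + 3*3))*186 = (48 + 3*(5 + 9))*186 = (48 + 3*14)*186 = (48 + 42)*186 = 90*186 = 16740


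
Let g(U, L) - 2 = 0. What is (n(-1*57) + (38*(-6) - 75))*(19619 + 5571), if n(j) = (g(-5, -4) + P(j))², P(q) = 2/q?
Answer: -24482236570/3249 ≈ -7.5353e+6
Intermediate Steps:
g(U, L) = 2 (g(U, L) = 2 + 0 = 2)
n(j) = (2 + 2/j)²
(n(-1*57) + (38*(-6) - 75))*(19619 + 5571) = (4*(1 - 1*57)²/(-1*57)² + (38*(-6) - 75))*(19619 + 5571) = (4*(1 - 57)²/(-57)² + (-228 - 75))*25190 = (4*(1/3249)*(-56)² - 303)*25190 = (4*(1/3249)*3136 - 303)*25190 = (12544/3249 - 303)*25190 = -971903/3249*25190 = -24482236570/3249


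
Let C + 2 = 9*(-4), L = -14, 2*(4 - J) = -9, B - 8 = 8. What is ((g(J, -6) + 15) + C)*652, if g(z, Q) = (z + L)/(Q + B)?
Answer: -76773/5 ≈ -15355.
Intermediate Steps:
B = 16 (B = 8 + 8 = 16)
J = 17/2 (J = 4 - ½*(-9) = 4 + 9/2 = 17/2 ≈ 8.5000)
g(z, Q) = (-14 + z)/(16 + Q) (g(z, Q) = (z - 14)/(Q + 16) = (-14 + z)/(16 + Q))
C = -38 (C = -2 + 9*(-4) = -2 - 36 = -38)
((g(J, -6) + 15) + C)*652 = (((-14 + 17/2)/(16 - 6) + 15) - 38)*652 = ((-11/2/10 + 15) - 38)*652 = (((⅒)*(-11/2) + 15) - 38)*652 = ((-11/20 + 15) - 38)*652 = (289/20 - 38)*652 = -471/20*652 = -76773/5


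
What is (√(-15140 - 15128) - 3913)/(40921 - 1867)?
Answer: -3913/39054 + I*√7567/19527 ≈ -0.10019 + 0.0044548*I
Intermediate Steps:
(√(-15140 - 15128) - 3913)/(40921 - 1867) = (√(-30268) - 3913)/39054 = (2*I*√7567 - 3913)*(1/39054) = (-3913 + 2*I*√7567)*(1/39054) = -3913/39054 + I*√7567/19527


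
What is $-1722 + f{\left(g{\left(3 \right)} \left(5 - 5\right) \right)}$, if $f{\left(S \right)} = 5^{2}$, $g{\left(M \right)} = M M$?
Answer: $-1697$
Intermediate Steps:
$g{\left(M \right)} = M^{2}$
$f{\left(S \right)} = 25$
$-1722 + f{\left(g{\left(3 \right)} \left(5 - 5\right) \right)} = -1722 + 25 = -1697$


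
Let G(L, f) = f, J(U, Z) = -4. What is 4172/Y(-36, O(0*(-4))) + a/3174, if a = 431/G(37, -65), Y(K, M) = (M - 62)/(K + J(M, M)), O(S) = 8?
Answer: 5738164921/1856790 ≈ 3090.4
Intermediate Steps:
Y(K, M) = (-62 + M)/(-4 + K) (Y(K, M) = (M - 62)/(K - 4) = (-62 + M)/(-4 + K))
a = -431/65 (a = 431/(-65) = 431*(-1/65) = -431/65 ≈ -6.6308)
4172/Y(-36, O(0*(-4))) + a/3174 = 4172/(((-62 + 8)/(-4 - 36))) - 431/65/3174 = 4172/((-54/(-40))) - 431/65*1/3174 = 4172/((-1/40*(-54))) - 431/206310 = 4172/(27/20) - 431/206310 = 4172*(20/27) - 431/206310 = 83440/27 - 431/206310 = 5738164921/1856790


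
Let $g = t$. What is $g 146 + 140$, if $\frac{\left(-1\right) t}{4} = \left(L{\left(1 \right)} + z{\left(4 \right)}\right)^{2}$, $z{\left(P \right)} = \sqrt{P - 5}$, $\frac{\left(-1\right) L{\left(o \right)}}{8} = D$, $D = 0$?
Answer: $724$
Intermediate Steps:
$L{\left(o \right)} = 0$ ($L{\left(o \right)} = \left(-8\right) 0 = 0$)
$z{\left(P \right)} = \sqrt{-5 + P}$
$t = 4$ ($t = - 4 \left(0 + \sqrt{-5 + 4}\right)^{2} = - 4 \left(0 + \sqrt{-1}\right)^{2} = - 4 \left(0 + i\right)^{2} = - 4 i^{2} = \left(-4\right) \left(-1\right) = 4$)
$g = 4$
$g 146 + 140 = 4 \cdot 146 + 140 = 584 + 140 = 724$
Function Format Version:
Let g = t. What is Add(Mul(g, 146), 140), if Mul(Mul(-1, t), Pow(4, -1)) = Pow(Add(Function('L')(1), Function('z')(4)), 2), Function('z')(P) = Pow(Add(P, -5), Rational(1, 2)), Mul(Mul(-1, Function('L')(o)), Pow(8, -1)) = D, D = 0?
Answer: 724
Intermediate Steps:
Function('L')(o) = 0 (Function('L')(o) = Mul(-8, 0) = 0)
Function('z')(P) = Pow(Add(-5, P), Rational(1, 2))
t = 4 (t = Mul(-4, Pow(Add(0, Pow(Add(-5, 4), Rational(1, 2))), 2)) = Mul(-4, Pow(Add(0, Pow(-1, Rational(1, 2))), 2)) = Mul(-4, Pow(Add(0, I), 2)) = Mul(-4, Pow(I, 2)) = Mul(-4, -1) = 4)
g = 4
Add(Mul(g, 146), 140) = Add(Mul(4, 146), 140) = Add(584, 140) = 724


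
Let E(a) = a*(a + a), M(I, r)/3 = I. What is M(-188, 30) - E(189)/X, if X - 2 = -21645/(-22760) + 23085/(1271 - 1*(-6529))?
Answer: -5531150616/437209 ≈ -12651.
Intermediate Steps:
M(I, r) = 3*I
E(a) = 2*a**2 (E(a) = a*(2*a) = 2*a**2)
X = 437209/73970 (X = 2 + (-21645/(-22760) + 23085/(1271 - 1*(-6529))) = 2 + (-21645*(-1/22760) + 23085/(1271 + 6529)) = 2 + (4329/4552 + 23085/7800) = 2 + (4329/4552 + 23085*(1/7800)) = 2 + (4329/4552 + 1539/520) = 2 + 289269/73970 = 437209/73970 ≈ 5.9106)
M(-188, 30) - E(189)/X = 3*(-188) - 2*189**2/437209/73970 = -564 - 2*35721*73970/437209 = -564 - 71442*73970/437209 = -564 - 1*5284564740/437209 = -564 - 5284564740/437209 = -5531150616/437209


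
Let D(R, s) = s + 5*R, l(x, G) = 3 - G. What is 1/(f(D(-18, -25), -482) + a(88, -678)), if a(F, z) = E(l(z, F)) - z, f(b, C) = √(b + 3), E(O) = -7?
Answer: 671/450353 - 4*I*√7/450353 ≈ 0.0014899 - 2.3499e-5*I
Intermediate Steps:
f(b, C) = √(3 + b)
a(F, z) = -7 - z
1/(f(D(-18, -25), -482) + a(88, -678)) = 1/(√(3 + (-25 + 5*(-18))) + (-7 - 1*(-678))) = 1/(√(3 + (-25 - 90)) + (-7 + 678)) = 1/(√(3 - 115) + 671) = 1/(√(-112) + 671) = 1/(4*I*√7 + 671) = 1/(671 + 4*I*√7)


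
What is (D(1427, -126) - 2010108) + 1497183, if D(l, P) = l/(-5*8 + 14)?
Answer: -13337477/26 ≈ -5.1298e+5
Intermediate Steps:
D(l, P) = -l/26 (D(l, P) = l/(-40 + 14) = l/(-26) = l*(-1/26) = -l/26)
(D(1427, -126) - 2010108) + 1497183 = (-1/26*1427 - 2010108) + 1497183 = (-1427/26 - 2010108) + 1497183 = -52264235/26 + 1497183 = -13337477/26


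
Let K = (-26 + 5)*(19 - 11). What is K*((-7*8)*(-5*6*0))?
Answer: 0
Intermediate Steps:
K = -168 (K = -21*8 = -168)
K*((-7*8)*(-5*6*0)) = -168*(-7*8)*-5*6*0 = -(-9408)*(-30*0) = -(-9408)*0 = -168*0 = 0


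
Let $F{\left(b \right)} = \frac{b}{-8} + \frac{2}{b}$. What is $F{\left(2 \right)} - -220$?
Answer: $\frac{883}{4} \approx 220.75$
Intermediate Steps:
$F{\left(b \right)} = \frac{2}{b} - \frac{b}{8}$ ($F{\left(b \right)} = b \left(- \frac{1}{8}\right) + \frac{2}{b} = - \frac{b}{8} + \frac{2}{b} = \frac{2}{b} - \frac{b}{8}$)
$F{\left(2 \right)} - -220 = \left(\frac{2}{2} - \frac{1}{4}\right) - -220 = \left(2 \cdot \frac{1}{2} - \frac{1}{4}\right) + 220 = \left(1 - \frac{1}{4}\right) + 220 = \frac{3}{4} + 220 = \frac{883}{4}$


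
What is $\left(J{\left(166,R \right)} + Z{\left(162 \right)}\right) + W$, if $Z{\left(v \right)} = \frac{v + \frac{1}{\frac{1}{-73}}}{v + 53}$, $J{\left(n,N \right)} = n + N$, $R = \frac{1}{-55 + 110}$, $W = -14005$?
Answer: $- \frac{32728213}{2365} \approx -13839.0$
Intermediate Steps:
$R = \frac{1}{55} \approx 0.018182$
$J{\left(n,N \right)} = N + n$
$Z{\left(v \right)} = \frac{-73 + v}{53 + v}$ ($Z{\left(v \right)} = \frac{v + \frac{1}{- \frac{1}{73}}}{53 + v} = \frac{v - 73}{53 + v} = \frac{-73 + v}{53 + v}$)
$\left(J{\left(166,R \right)} + Z{\left(162 \right)}\right) + W = \left(\left(\frac{1}{55} + 166\right) + \frac{-73 + 162}{53 + 162}\right) - 14005 = \left(\frac{9131}{55} + \frac{1}{215} \cdot 89\right) - 14005 = \left(\frac{9131}{55} + \frac{89}{215}\right) - 14005 = \frac{393612}{2365} - 14005 = - \frac{32728213}{2365}$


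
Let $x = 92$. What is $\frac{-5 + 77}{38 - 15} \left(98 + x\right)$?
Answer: $\frac{13680}{23} \approx 594.78$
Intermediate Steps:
$\frac{-5 + 77}{38 - 15} \left(98 + x\right) = \frac{-5 + 77}{38 - 15} \left(98 + 92\right) = \frac{72}{23} \cdot 190 = \frac{13680}{23}$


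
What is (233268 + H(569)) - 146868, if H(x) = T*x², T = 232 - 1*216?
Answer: 5266576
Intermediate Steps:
T = 16 (T = 232 - 216 = 16)
H(x) = 16*x²
(233268 + H(569)) - 146868 = (233268 + 16*569²) - 146868 = (233268 + 16*323761) - 146868 = (233268 + 5180176) - 146868 = 5413444 - 146868 = 5266576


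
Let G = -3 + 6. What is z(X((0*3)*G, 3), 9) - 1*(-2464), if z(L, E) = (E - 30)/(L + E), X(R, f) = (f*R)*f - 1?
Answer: 19691/8 ≈ 2461.4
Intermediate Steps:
G = 3
X(R, f) = -1 + R*f² (X(R, f) = (R*f)*f - 1 = R*f² - 1 = -1 + R*f²)
z(L, E) = (-30 + E)/(E + L)
z(X((0*3)*G, 3), 9) - 1*(-2464) = (-30 + 9)/(9 + (-1 + ((0*3)*3)*3²)) - 1*(-2464) = -21/(9 + (-1 + (0*3)*9)) + 2464 = -21/(9 + (-1 + 0*9)) + 2464 = -21/(9 + (-1 + 0)) + 2464 = -21/(9 - 1) + 2464 = -21/8 + 2464 = 19691/8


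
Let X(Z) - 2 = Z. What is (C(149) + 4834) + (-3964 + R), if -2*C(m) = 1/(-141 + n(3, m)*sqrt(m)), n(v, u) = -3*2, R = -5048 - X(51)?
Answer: -40947571/9678 - sqrt(149)/4839 ≈ -4231.0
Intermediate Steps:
X(Z) = 2 + Z
R = -5101 (R = -5048 - (2 + 51) = -5048 - 1*53 = -5048 - 53 = -5101)
n(v, u) = -6
C(m) = -1/(2*(-141 - 6*sqrt(m)))
(C(149) + 4834) + (-3964 + R) = (1/(6*(47 + 2*sqrt(149))) + 4834) + (-3964 - 5101) = (4834 + 1/(6*(47 + 2*sqrt(149)))) - 9065 = -4231 + 1/(6*(47 + 2*sqrt(149)))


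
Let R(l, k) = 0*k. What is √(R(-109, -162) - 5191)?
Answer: I*√5191 ≈ 72.049*I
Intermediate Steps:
R(l, k) = 0
√(R(-109, -162) - 5191) = √(0 - 5191) = √(-5191) = I*√5191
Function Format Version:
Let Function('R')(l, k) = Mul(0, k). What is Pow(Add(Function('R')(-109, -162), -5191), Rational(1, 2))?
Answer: Mul(I, Pow(5191, Rational(1, 2))) ≈ Mul(72.049, I)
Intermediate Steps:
Function('R')(l, k) = 0
Pow(Add(Function('R')(-109, -162), -5191), Rational(1, 2)) = Pow(Add(0, -5191), Rational(1, 2)) = Pow(-5191, Rational(1, 2)) = Mul(I, Pow(5191, Rational(1, 2)))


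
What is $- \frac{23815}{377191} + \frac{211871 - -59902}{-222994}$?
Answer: $- \frac{107820931753}{84111329854} \approx -1.2819$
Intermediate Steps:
$- \frac{23815}{377191} + \frac{211871 - -59902}{-222994} = \left(-23815\right) \frac{1}{377191} + \left(211871 + 59902\right) \left(- \frac{1}{222994}\right) = - \frac{23815}{377191} + 271773 \left(- \frac{1}{222994}\right) = - \frac{23815}{377191} - \frac{271773}{222994} = - \frac{107820931753}{84111329854}$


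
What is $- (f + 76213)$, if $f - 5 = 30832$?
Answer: $-107050$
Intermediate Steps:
$f = 30837$ ($f = 5 + 30832 = 30837$)
$- (f + 76213) = - (30837 + 76213) = \left(-1\right) 107050 = -107050$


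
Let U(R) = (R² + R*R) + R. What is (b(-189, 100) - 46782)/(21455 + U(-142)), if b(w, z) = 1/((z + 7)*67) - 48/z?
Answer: -8384589953/11047608225 ≈ -0.75895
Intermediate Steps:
U(R) = R + 2*R² (U(R) = (R² + R²) + R = 2*R² + R = R + 2*R²)
b(w, z) = -48/z + 1/(67*(7 + z)) (b(w, z) = (1/67)/(7 + z) - 48/z = 1/(67*(7 + z)) - 48/z = -48/z + 1/(67*(7 + z)))
(b(-189, 100) - 46782)/(21455 + U(-142)) = ((1/67)*(-22512 - 3215*100)/(100*(7 + 100)) - 46782)/(21455 - 142*(1 + 2*(-142))) = ((1/67)*(1/100)*(-22512 - 321500)/107 - 46782)/(21455 - 142*(1 - 284)) = ((1/67)*(1/100)*(1/107)*(-344012) - 46782)/(21455 - 142*(-283)) = (-86003/179225 - 46782)/(21455 + 40186) = -8384589953/179225/61641 = -8384589953/179225*1/61641 = -8384589953/11047608225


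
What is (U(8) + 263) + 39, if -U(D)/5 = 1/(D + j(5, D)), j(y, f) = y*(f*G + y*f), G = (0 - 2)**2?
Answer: 111131/368 ≈ 301.99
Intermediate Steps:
G = 4 (G = (-2)**2 = 4)
j(y, f) = y*(4*f + f*y) (j(y, f) = y*(f*4 + y*f) = y*(4*f + f*y))
U(D) = -5/(46*D) (U(D) = -5/(D + D*5*(4 + 5)) = -5/(D + D*5*9) = -5/(D + 45*D) = -5*1/(46*D) = -5/(46*D))
(U(8) + 263) + 39 = (-5/46/8 + 263) + 39 = (-5/46*1/8 + 263) + 39 = (-5/368 + 263) + 39 = 96779/368 + 39 = 111131/368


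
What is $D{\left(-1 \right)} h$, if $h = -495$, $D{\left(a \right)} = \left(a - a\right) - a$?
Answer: $-495$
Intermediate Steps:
$D{\left(a \right)} = - a$ ($D{\left(a \right)} = 0 - a = - a$)
$D{\left(-1 \right)} h = \left(-1\right) \left(-1\right) \left(-495\right) = 1 \left(-495\right) = -495$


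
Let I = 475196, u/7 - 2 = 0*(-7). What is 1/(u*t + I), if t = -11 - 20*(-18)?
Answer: 1/480082 ≈ 2.0830e-6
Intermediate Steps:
u = 14 (u = 14 + 7*(0*(-7)) = 14 + 7*0 = 14 + 0 = 14)
t = 349 (t = -11 + 360 = 349)
1/(u*t + I) = 1/(14*349 + 475196) = 1/(4886 + 475196) = 1/480082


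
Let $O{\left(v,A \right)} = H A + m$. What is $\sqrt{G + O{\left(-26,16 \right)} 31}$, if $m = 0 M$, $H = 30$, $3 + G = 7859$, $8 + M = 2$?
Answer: $28 \sqrt{29} \approx 150.78$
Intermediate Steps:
$M = -6$ ($M = -8 + 2 = -6$)
$G = 7856$ ($G = -3 + 7859 = 7856$)
$m = 0$ ($m = 0 \left(-6\right) = 0$)
$O{\left(v,A \right)} = 30 A$ ($O{\left(v,A \right)} = 30 A + 0 = 30 A$)
$\sqrt{G + O{\left(-26,16 \right)} 31} = \sqrt{7856 + 30 \cdot 16 \cdot 31} = \sqrt{7856 + 480 \cdot 31} = \sqrt{7856 + 14880} = \sqrt{22736} = 28 \sqrt{29}$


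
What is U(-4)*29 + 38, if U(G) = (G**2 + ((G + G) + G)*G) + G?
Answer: 1778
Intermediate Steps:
U(G) = G + 4*G**2 (U(G) = (G**2 + (2*G + G)*G) + G = (G**2 + (3*G)*G) + G = (G**2 + 3*G**2) + G = 4*G**2 + G = G + 4*G**2)
U(-4)*29 + 38 = -4*(1 + 4*(-4))*29 + 38 = -4*(1 - 16)*29 + 38 = -4*(-15)*29 + 38 = 60*29 + 38 = 1740 + 38 = 1778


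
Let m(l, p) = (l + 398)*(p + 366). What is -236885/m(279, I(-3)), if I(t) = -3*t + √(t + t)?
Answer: -29610625/31735729 + 236885*I*√6/95207187 ≈ -0.93304 + 0.0060946*I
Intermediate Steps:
I(t) = -3*t + √2*√t (I(t) = -3*t + √(2*t) = -3*t + √2*√t)
m(l, p) = (366 + p)*(398 + l) (m(l, p) = (398 + l)*(366 + p) = (366 + p)*(398 + l))
-236885/m(279, I(-3)) = -236885/(145668 + 366*279 + 398*(-3*(-3) + √2*√(-3)) + 279*(-3*(-3) + √2*√(-3))) = -236885/(145668 + 102114 + 398*(9 + √2*(I*√3)) + 279*(9 + √2*(I*√3))) = -236885/(145668 + 102114 + 398*(9 + I*√6) + 279*(9 + I*√6)) = -236885/(145668 + 102114 + (3582 + 398*I*√6) + (2511 + 279*I*√6)) = -236885/(253875 + 677*I*√6)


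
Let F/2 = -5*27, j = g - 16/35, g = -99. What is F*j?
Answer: 187974/7 ≈ 26853.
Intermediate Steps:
j = -3481/35 (j = -99 - 16/35 = -3481/35 ≈ -99.457)
F = -270 (F = 2*(-5*27) = 2*(-135) = -270)
F*j = -270*(-3481/35) = 187974/7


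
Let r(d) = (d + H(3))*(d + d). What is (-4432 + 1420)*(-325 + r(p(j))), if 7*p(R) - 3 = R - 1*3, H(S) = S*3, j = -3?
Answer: 49050420/49 ≈ 1.0010e+6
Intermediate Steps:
H(S) = 3*S
p(R) = R/7 (p(R) = 3/7 + (R - 1*3)/7 = 3/7 + (R - 3)/7 = 3/7 + (-3 + R)/7 = 3/7 + (-3/7 + R/7) = R/7)
r(d) = 2*d*(9 + d) (r(d) = (d + 3*3)*(d + d) = (d + 9)*(2*d) = (9 + d)*(2*d) = 2*d*(9 + d))
(-4432 + 1420)*(-325 + r(p(j))) = (-4432 + 1420)*(-325 + 2*((⅐)*(-3))*(9 + (⅐)*(-3))) = -3012*(-325 + 2*(-3/7)*(9 - 3/7)) = -3012*(-325 + 2*(-3/7)*(60/7)) = -3012*(-325 - 360/49) = -3012*(-16285/49) = 49050420/49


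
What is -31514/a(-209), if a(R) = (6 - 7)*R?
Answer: -31514/209 ≈ -150.78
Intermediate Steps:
a(R) = -R
-31514/a(-209) = -31514/((-1*(-209))) = -31514/209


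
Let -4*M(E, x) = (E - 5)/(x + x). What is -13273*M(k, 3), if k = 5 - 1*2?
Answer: -13273/12 ≈ -1106.1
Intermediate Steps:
k = 3 (k = 5 - 2 = 3)
M(E, x) = -(-5 + E)/(8*x) (M(E, x) = -(E - 5)/(4*(x + x)) = -(-5 + E)/(4*(2*x)) = -(-5 + E)*1/(2*x)/4 = -(-5 + E)/(8*x))
-13273*M(k, 3) = -13273*(5 - 1*3)/(8*3) = -13273*(5 - 3)/(8*3) = -13273*2/(8*3) = -13273*1/12 = -13273/12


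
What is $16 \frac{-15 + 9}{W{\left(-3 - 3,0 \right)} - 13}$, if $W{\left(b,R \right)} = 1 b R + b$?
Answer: $\frac{96}{19} \approx 5.0526$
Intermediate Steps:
$W{\left(b,R \right)} = b + R b$ ($W{\left(b,R \right)} = b R + b = R b + b = b + R b$)
$16 \frac{-15 + 9}{W{\left(-3 - 3,0 \right)} - 13} = 16 \frac{-15 + 9}{\left(-3 - 3\right) \left(1 + 0\right) - 13} = 16 \left(- \frac{6}{\left(-3 - 3\right) 1 - 13}\right) = 16 \left(- \frac{6}{\left(-6\right) 1 - 13}\right) = 16 \left(- \frac{6}{-6 - 13}\right) = 16 \left(- \frac{6}{-19}\right) = 16 \left(\left(-6\right) \left(- \frac{1}{19}\right)\right) = 16 \cdot \frac{6}{19} = \frac{96}{19}$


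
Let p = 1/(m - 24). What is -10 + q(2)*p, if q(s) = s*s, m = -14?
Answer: -192/19 ≈ -10.105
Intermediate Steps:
q(s) = s²
p = -1/38 (p = 1/(-14 - 24) = 1/(-38) = -1/38 ≈ -0.026316)
-10 + q(2)*p = -10 + 2²*(-1/38) = -10 + 4*(-1/38) = -10 - 2/19 = -192/19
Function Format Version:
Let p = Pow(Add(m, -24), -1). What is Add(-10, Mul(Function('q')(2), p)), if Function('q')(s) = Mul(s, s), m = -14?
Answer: Rational(-192, 19) ≈ -10.105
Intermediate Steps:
Function('q')(s) = Pow(s, 2)
p = Rational(-1, 38) (p = Pow(Add(-14, -24), -1) = Pow(-38, -1) = Rational(-1, 38) ≈ -0.026316)
Add(-10, Mul(Function('q')(2), p)) = Add(-10, Mul(Pow(2, 2), Rational(-1, 38))) = Add(-10, Mul(4, Rational(-1, 38))) = Add(-10, Rational(-2, 19)) = Rational(-192, 19)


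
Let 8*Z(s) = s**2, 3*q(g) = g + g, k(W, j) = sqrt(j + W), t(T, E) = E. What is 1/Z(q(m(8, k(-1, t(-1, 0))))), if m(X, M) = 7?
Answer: 18/49 ≈ 0.36735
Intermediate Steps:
k(W, j) = sqrt(W + j)
q(g) = 2*g/3 (q(g) = (g + g)/3 = (2*g)/3 = 2*g/3)
Z(s) = s**2/8
1/Z(q(m(8, k(-1, t(-1, 0))))) = 1/(((2/3)*7)**2/8) = 1/((14/3)**2/8) = 1/((1/8)*(196/9)) = 1/(49/18) = 18/49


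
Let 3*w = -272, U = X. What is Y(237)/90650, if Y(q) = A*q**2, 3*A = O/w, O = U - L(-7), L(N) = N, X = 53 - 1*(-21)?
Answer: -4549689/24656800 ≈ -0.18452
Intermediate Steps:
X = 74 (X = 53 + 21 = 74)
U = 74
w = -272/3 (w = (1/3)*(-272) = -272/3 ≈ -90.667)
O = 81 (O = 74 - 1*(-7) = 74 + 7 = 81)
A = -81/272 (A = (81/(-272/3))/3 = (81*(-3/272))/3 = (1/3)*(-243/272) = -81/272 ≈ -0.29779)
Y(q) = -81*q**2/272
Y(237)/90650 = -81/272*237**2/90650 = -81/272*56169*(1/90650) = -4549689/272*1/90650 = -4549689/24656800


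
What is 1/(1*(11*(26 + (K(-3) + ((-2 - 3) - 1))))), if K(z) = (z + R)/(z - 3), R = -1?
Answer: 3/682 ≈ 0.0043988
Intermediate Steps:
K(z) = (-1 + z)/(-3 + z) (K(z) = (z - 1)/(z - 3) = (-1 + z)/(-3 + z))
1/(1*(11*(26 + (K(-3) + ((-2 - 3) - 1))))) = 1/(1*(11*(26 + ((-1 - 3)/(-3 - 3) + ((-2 - 3) - 1))))) = 1/(1*(11*(26 + (-4/(-6) + (-5 - 1))))) = 1/(1*(11*(26 + (-1/6*(-4) - 6)))) = 1/(1*(11*(26 + (2/3 - 6)))) = 1/(1*(11*(26 - 16/3))) = 1/(1*(11*(62/3))) = 1/(1*(682/3)) = 1/(682/3) = 3/682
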